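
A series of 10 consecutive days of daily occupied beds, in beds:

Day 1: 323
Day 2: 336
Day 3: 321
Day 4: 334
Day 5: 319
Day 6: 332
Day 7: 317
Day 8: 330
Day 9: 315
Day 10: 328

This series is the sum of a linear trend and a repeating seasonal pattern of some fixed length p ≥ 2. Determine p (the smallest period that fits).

First differences y_{t+1} − y_t: 13, -15, 13, -15, 13, -15, …
The difference pattern repeats every 2 terms and not for any smaller step, so p = 2.

2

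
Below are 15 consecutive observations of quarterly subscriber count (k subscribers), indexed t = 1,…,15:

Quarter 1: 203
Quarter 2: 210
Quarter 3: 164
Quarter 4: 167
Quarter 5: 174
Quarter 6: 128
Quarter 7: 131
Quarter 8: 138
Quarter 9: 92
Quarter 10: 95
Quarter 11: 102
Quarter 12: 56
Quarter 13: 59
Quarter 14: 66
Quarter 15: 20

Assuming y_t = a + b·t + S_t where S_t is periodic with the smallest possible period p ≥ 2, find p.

First differences y_{t+1} − y_t: 7, -46, 3, 7, -46, 3, 7, -46, …
The difference pattern repeats every 3 terms and not for any smaller step, so p = 3.

3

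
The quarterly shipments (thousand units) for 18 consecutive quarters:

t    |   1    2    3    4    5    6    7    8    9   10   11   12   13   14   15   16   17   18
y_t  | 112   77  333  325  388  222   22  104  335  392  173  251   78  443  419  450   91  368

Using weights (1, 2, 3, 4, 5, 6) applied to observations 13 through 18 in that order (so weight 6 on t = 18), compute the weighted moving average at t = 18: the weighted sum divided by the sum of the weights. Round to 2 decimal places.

Weighted sum: 1·78 + 2·443 + 3·419 + 4·450 + 5·91 + 6·368 = 78 + 886 + 1257 + 1800 + 455 + 2208 = 6684
Weight total: 1 + 2 + 3 + 4 + 5 + 6 = 21
WMA = 6684 / 21 = 318.29

318.29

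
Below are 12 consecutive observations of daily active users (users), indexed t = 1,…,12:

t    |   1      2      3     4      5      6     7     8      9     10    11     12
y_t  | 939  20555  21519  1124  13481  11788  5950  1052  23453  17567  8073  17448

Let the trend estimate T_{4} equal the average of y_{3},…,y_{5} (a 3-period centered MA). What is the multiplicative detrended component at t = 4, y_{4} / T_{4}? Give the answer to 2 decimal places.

0.09

Trend T_4 = (21519 + 1124 + 13481) / 3 = 36124/3 = 12041.3333
Ratio to trend: 1124 / 12041.3333 = 0.09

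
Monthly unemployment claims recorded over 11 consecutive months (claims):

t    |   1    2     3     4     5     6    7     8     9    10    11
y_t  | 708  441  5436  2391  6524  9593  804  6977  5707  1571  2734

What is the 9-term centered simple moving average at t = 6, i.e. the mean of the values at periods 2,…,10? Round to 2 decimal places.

Sum of periods 2–10: 441 + 5436 + 2391 + 6524 + 9593 + 804 + 6977 + 5707 + 1571 = 39444
Divide by 9: 39444 / 9 = 4382.67

4382.67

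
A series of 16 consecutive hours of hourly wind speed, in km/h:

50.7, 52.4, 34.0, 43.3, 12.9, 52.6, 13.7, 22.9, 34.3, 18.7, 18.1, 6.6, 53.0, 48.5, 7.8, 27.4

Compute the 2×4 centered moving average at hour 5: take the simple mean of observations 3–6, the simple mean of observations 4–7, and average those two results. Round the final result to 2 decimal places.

33.16

Sum over 3–6: 34.0 + 43.3 + 12.9 + 52.6 = 142.8
Sum over 4–7: 43.3 + 12.9 + 52.6 + 13.7 = 122.5
CMA at t=5 = (142.8 + 122.5) / (2·4) = 265.3 / 8 = 33.16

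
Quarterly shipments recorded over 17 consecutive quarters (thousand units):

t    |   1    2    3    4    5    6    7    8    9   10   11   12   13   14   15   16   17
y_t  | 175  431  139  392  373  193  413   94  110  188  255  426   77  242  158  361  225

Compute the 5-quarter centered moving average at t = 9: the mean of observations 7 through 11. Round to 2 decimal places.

212.00

Sum of periods 7–11: 413 + 94 + 110 + 188 + 255 = 1060
Divide by 5: 1060 / 5 = 212.00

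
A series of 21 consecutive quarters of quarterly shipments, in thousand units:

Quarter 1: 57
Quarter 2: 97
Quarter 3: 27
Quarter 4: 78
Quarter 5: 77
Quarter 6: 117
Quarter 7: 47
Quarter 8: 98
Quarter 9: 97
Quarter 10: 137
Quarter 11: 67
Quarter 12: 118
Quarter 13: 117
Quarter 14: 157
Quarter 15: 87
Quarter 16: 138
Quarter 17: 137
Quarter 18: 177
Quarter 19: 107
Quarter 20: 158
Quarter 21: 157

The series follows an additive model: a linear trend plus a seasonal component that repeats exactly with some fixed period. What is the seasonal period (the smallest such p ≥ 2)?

4

First differences y_{t+1} − y_t: 40, -70, 51, -1, 40, -70, 51, -1, 40, -70, …
The difference pattern repeats every 4 terms and not for any smaller step, so p = 4.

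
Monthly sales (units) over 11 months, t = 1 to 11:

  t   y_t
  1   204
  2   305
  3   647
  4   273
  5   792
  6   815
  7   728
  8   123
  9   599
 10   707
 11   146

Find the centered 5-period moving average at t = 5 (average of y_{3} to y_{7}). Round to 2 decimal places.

Sum of periods 3–7: 647 + 273 + 792 + 815 + 728 = 3255
Divide by 5: 3255 / 5 = 651.00

651.00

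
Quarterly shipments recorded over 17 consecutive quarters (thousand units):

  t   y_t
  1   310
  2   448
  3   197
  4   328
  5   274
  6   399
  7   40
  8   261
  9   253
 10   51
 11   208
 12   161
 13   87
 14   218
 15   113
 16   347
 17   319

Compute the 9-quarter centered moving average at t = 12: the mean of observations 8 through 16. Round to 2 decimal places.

188.78

Sum of periods 8–16: 261 + 253 + 51 + 208 + 161 + 87 + 218 + 113 + 347 = 1699
Divide by 9: 1699 / 9 = 188.78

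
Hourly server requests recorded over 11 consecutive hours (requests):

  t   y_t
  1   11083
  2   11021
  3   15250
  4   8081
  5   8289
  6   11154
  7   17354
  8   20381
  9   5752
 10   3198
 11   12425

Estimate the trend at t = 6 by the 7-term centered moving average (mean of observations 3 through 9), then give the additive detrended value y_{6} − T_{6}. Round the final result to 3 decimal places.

-1169.000

Trend T_6 = (15250 + 8081 + 8289 + 11154 + 17354 + 20381 + 5752) / 7 = 86261/7 = 12323.00000
Detrended value: 11154 − 12323.00000 = -1169.000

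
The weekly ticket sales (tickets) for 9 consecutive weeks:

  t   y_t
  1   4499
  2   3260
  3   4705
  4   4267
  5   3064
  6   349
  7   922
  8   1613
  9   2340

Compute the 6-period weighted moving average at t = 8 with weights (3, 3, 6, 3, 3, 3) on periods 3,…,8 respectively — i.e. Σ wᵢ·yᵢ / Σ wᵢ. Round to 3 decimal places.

2569.143

Weighted sum: 3·4705 + 3·4267 + 6·3064 + 3·349 + 3·922 + 3·1613 = 14115 + 12801 + 18384 + 1047 + 2766 + 4839 = 53952
Weight total: 3 + 3 + 6 + 3 + 3 + 3 = 21
WMA = 53952 / 21 = 2569.143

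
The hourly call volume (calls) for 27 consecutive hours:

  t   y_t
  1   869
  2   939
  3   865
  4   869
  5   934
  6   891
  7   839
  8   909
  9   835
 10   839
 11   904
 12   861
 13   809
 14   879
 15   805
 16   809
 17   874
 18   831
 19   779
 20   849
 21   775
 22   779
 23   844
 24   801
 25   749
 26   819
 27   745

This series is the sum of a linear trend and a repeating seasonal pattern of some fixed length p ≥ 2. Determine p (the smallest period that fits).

6

First differences y_{t+1} − y_t: 70, -74, 4, 65, -43, -52, 70, -74, 4, 65, -43, -52, 70, -74, …
The difference pattern repeats every 6 terms and not for any smaller step, so p = 6.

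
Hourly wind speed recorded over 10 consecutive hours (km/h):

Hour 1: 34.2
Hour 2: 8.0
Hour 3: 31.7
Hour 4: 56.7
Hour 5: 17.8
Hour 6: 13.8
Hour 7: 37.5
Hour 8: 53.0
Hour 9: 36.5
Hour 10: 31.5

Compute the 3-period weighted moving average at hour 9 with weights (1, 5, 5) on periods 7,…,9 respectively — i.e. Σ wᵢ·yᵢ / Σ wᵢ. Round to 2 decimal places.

44.09

Weighted sum: 1·37.5 + 5·53.0 + 5·36.5 = 37.5 + 265.0 + 182.5 = 485.0
Weight total: 1 + 5 + 5 = 11
WMA = 485.0 / 11 = 44.09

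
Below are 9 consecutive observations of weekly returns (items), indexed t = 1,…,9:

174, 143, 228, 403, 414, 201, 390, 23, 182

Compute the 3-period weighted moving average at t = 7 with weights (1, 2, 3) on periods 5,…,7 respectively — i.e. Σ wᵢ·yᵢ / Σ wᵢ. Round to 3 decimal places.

331.000

Weighted sum: 1·414 + 2·201 + 3·390 = 414 + 402 + 1170 = 1986
Weight total: 1 + 2 + 3 = 6
WMA = 1986 / 6 = 331.000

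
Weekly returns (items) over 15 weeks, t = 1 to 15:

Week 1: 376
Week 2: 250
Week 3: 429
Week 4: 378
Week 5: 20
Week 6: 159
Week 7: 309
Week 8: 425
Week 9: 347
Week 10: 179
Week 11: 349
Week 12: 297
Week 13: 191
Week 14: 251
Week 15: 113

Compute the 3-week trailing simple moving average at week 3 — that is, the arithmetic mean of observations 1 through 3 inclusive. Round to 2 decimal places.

351.67

Sum of periods 1–3: 376 + 250 + 429 = 1055
Divide by 3: 1055 / 3 = 351.67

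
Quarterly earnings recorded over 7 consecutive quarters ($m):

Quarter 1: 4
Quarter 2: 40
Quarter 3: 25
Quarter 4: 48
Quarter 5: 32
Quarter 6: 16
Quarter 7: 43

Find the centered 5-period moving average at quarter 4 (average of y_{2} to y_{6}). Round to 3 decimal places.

Sum of periods 2–6: 40 + 25 + 48 + 32 + 16 = 161
Divide by 5: 161 / 5 = 32.200

32.200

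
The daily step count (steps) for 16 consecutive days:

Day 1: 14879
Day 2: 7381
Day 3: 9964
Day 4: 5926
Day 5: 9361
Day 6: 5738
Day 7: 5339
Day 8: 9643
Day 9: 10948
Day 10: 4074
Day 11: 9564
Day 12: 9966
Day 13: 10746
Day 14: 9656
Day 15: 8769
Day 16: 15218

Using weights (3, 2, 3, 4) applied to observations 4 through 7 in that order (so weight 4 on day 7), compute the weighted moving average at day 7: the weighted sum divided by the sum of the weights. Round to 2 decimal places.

6255.83

Weighted sum: 3·5926 + 2·9361 + 3·5738 + 4·5339 = 17778 + 18722 + 17214 + 21356 = 75070
Weight total: 3 + 2 + 3 + 4 = 12
WMA = 75070 / 12 = 6255.83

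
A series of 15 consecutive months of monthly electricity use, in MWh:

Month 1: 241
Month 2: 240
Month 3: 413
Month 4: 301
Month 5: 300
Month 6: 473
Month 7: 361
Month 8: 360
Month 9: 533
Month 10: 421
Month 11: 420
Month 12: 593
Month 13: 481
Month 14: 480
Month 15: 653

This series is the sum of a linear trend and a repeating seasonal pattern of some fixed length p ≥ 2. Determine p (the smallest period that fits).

First differences y_{t+1} − y_t: -1, 173, -112, -1, 173, -112, -1, 173, …
The difference pattern repeats every 3 terms and not for any smaller step, so p = 3.

3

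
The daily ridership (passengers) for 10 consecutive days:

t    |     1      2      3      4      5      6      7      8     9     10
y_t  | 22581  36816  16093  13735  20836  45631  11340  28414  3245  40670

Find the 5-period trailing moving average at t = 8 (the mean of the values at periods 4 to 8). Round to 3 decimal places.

Sum of periods 4–8: 13735 + 20836 + 45631 + 11340 + 28414 = 119956
Divide by 5: 119956 / 5 = 23991.200

23991.200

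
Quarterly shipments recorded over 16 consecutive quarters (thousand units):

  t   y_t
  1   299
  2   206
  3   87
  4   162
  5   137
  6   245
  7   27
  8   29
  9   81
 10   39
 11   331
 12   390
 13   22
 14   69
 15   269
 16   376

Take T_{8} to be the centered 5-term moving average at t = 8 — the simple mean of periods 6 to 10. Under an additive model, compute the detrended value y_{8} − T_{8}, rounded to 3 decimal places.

-55.200

Trend T_8 = (245 + 27 + 29 + 81 + 39) / 5 = 421/5 = 84.20000
Detrended value: 29 − 84.20000 = -55.200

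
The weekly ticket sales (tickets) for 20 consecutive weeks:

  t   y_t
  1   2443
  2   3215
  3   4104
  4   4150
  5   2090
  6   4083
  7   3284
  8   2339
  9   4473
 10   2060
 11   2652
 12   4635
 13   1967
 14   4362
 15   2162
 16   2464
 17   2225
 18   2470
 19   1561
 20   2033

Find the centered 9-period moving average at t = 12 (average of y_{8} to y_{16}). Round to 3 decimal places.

3012.667

Sum of periods 8–16: 2339 + 4473 + 2060 + 2652 + 4635 + 1967 + 4362 + 2162 + 2464 = 27114
Divide by 9: 27114 / 9 = 3012.667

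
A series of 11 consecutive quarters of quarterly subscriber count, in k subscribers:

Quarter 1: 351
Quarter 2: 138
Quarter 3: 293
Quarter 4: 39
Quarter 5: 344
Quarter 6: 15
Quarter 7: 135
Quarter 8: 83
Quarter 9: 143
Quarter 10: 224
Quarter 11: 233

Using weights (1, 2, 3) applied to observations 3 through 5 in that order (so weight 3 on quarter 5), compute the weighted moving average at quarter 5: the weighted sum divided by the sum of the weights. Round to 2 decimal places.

Weighted sum: 1·293 + 2·39 + 3·344 = 293 + 78 + 1032 = 1403
Weight total: 1 + 2 + 3 = 6
WMA = 1403 / 6 = 233.83

233.83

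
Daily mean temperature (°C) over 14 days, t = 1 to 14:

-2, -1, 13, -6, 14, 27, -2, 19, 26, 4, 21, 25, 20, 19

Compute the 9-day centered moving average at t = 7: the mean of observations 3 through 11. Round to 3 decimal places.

12.889

Sum of periods 3–11: 13 + (-6) + 14 + 27 + (-2) + 19 + 26 + 4 + 21 = 116
Divide by 9: 116 / 9 = 12.889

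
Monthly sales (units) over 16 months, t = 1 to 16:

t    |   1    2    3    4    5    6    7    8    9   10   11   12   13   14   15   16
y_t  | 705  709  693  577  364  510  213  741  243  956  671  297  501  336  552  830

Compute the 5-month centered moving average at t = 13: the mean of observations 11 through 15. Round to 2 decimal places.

Sum of periods 11–15: 671 + 297 + 501 + 336 + 552 = 2357
Divide by 5: 2357 / 5 = 471.40

471.40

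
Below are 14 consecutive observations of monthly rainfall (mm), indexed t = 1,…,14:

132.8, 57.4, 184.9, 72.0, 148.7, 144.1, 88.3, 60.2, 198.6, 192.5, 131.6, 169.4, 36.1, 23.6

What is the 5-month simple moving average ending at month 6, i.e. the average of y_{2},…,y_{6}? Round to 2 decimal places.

121.42

Sum of periods 2–6: 57.4 + 184.9 + 72.0 + 148.7 + 144.1 = 607.1
Divide by 5: 607.1 / 5 = 121.42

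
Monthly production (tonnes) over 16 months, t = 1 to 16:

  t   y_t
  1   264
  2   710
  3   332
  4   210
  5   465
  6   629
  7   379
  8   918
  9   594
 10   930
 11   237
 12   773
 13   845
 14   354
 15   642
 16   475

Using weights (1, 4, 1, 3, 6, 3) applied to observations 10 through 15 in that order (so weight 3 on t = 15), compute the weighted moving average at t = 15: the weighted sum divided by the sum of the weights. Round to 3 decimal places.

Weighted sum: 1·930 + 4·237 + 1·773 + 3·845 + 6·354 + 3·642 = 930 + 948 + 773 + 2535 + 2124 + 1926 = 9236
Weight total: 1 + 4 + 1 + 3 + 6 + 3 = 18
WMA = 9236 / 18 = 513.111

513.111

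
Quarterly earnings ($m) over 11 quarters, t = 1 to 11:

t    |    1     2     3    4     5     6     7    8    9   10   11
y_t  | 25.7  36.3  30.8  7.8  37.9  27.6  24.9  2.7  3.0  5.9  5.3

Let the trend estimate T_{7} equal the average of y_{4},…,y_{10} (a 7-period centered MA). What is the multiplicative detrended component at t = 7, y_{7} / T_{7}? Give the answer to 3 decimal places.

Trend T_7 = (7.8 + 37.9 + 27.6 + 24.9 + 2.7 + 3.0 + 5.9) / 7 = 109.8/7 = 15.68571
Ratio to trend: 24.9 / 15.68571 = 1.587

1.587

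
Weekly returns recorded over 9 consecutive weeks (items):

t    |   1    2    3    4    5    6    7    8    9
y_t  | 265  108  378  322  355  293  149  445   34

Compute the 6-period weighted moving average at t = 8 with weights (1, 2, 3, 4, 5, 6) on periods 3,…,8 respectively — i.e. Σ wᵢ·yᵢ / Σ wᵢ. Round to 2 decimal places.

Weighted sum: 1·378 + 2·322 + 3·355 + 4·293 + 5·149 + 6·445 = 378 + 644 + 1065 + 1172 + 745 + 2670 = 6674
Weight total: 1 + 2 + 3 + 4 + 5 + 6 = 21
WMA = 6674 / 21 = 317.81

317.81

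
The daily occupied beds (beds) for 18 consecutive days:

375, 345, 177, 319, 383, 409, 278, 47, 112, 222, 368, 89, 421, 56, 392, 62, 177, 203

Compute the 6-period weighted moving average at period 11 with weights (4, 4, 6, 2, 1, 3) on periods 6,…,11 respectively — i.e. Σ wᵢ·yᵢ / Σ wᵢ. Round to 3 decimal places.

229.000

Weighted sum: 4·409 + 4·278 + 6·47 + 2·112 + 1·222 + 3·368 = 1636 + 1112 + 282 + 224 + 222 + 1104 = 4580
Weight total: 4 + 4 + 6 + 2 + 1 + 3 = 20
WMA = 4580 / 20 = 229.000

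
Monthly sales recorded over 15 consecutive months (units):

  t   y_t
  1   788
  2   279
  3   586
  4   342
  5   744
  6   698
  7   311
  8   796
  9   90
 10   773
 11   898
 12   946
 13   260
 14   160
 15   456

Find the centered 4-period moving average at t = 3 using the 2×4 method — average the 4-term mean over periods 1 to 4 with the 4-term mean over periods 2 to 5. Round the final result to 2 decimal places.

493.25

Sum over 1–4: 788 + 279 + 586 + 342 = 1995
Sum over 2–5: 279 + 586 + 342 + 744 = 1951
CMA at t=3 = (1995 + 1951) / (2·4) = 3946 / 8 = 493.25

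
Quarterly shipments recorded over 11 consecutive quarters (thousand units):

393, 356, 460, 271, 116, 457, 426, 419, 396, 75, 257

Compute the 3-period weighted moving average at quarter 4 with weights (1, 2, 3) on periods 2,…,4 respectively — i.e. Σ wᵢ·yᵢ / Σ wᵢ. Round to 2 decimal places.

348.17

Weighted sum: 1·356 + 2·460 + 3·271 = 356 + 920 + 813 = 2089
Weight total: 1 + 2 + 3 = 6
WMA = 2089 / 6 = 348.17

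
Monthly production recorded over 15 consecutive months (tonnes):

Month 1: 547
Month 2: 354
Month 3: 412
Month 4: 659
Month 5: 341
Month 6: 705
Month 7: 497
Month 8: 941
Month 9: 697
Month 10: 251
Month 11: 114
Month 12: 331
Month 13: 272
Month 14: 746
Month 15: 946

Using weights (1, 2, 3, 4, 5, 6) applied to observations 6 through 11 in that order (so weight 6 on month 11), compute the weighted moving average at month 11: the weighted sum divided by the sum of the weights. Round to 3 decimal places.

440.429

Weighted sum: 1·705 + 2·497 + 3·941 + 4·697 + 5·251 + 6·114 = 705 + 994 + 2823 + 2788 + 1255 + 684 = 9249
Weight total: 1 + 2 + 3 + 4 + 5 + 6 = 21
WMA = 9249 / 21 = 440.429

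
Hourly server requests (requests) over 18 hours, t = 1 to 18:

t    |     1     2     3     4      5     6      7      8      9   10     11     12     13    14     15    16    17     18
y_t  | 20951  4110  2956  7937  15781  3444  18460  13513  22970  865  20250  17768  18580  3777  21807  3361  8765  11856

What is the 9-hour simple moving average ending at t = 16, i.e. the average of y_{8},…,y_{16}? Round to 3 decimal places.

Sum of periods 8–16: 13513 + 22970 + 865 + 20250 + 17768 + 18580 + 3777 + 21807 + 3361 = 122891
Divide by 9: 122891 / 9 = 13654.556

13654.556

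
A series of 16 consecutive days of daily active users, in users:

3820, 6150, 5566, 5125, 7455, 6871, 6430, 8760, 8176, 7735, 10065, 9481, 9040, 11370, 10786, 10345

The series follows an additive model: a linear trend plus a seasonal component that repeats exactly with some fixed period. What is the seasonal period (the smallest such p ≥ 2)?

First differences y_{t+1} − y_t: 2330, -584, -441, 2330, -584, -441, 2330, -584, …
The difference pattern repeats every 3 terms and not for any smaller step, so p = 3.

3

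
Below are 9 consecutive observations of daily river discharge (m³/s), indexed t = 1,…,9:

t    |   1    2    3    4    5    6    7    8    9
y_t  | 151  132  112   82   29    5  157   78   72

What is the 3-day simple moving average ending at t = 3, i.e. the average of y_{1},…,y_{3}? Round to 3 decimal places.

131.667

Sum of periods 1–3: 151 + 132 + 112 = 395
Divide by 3: 395 / 3 = 131.667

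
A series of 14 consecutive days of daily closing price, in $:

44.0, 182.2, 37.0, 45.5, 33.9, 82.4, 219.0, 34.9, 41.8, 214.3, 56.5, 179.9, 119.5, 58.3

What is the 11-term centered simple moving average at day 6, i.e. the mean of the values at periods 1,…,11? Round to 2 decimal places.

90.14

Sum of periods 1–11: 44.0 + 182.2 + 37.0 + 45.5 + 33.9 + 82.4 + 219.0 + 34.9 + 41.8 + 214.3 + 56.5 = 991.5
Divide by 11: 991.5 / 11 = 90.14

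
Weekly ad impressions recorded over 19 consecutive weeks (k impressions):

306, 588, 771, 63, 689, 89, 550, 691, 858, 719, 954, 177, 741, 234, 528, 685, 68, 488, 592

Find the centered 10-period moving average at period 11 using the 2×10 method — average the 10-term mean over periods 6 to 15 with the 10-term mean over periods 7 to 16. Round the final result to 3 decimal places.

583.900

Sum over 6–15: 89 + 550 + 691 + 858 + 719 + 954 + 177 + 741 + 234 + 528 = 5541
Sum over 7–16: 550 + 691 + 858 + 719 + 954 + 177 + 741 + 234 + 528 + 685 = 6137
CMA at t=11 = (5541 + 6137) / (2·10) = 11678 / 20 = 583.900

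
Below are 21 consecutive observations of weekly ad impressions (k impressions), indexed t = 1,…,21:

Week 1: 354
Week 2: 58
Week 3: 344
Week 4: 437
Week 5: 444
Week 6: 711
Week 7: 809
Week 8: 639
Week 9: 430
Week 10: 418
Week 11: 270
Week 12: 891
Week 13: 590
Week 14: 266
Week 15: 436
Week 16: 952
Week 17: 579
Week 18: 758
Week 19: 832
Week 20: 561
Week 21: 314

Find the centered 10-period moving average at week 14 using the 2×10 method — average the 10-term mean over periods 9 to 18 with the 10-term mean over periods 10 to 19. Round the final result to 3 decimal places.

579.100

Sum over 9–18: 430 + 418 + 270 + 891 + 590 + 266 + 436 + 952 + 579 + 758 = 5590
Sum over 10–19: 418 + 270 + 891 + 590 + 266 + 436 + 952 + 579 + 758 + 832 = 5992
CMA at t=14 = (5590 + 5992) / (2·10) = 11582 / 20 = 579.100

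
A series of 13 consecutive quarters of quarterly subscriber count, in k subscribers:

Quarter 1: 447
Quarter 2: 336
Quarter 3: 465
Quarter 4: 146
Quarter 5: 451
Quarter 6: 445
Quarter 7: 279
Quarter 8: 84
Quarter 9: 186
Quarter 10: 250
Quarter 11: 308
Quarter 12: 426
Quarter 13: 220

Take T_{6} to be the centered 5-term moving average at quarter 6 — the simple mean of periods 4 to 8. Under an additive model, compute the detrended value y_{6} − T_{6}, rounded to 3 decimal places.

Trend T_6 = (146 + 451 + 445 + 279 + 84) / 5 = 1405/5 = 281.00000
Detrended value: 445 − 281.00000 = 164.000

164.000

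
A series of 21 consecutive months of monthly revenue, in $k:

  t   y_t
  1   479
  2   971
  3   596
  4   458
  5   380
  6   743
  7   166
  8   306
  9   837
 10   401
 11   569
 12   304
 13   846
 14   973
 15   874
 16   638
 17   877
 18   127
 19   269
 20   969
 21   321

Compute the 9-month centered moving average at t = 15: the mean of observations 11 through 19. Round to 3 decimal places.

608.556

Sum of periods 11–19: 569 + 304 + 846 + 973 + 874 + 638 + 877 + 127 + 269 = 5477
Divide by 9: 5477 / 9 = 608.556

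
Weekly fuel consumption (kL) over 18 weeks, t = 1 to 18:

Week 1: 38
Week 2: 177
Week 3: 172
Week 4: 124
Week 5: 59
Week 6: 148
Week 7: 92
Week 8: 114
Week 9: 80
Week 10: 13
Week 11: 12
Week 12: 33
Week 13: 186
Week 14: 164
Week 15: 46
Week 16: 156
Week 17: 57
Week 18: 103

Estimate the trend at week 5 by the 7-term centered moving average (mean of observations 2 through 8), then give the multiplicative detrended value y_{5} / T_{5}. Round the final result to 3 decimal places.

0.466

Trend T_5 = (177 + 172 + 124 + 59 + 148 + 92 + 114) / 7 = 886/7 = 126.57143
Ratio to trend: 59 / 126.57143 = 0.466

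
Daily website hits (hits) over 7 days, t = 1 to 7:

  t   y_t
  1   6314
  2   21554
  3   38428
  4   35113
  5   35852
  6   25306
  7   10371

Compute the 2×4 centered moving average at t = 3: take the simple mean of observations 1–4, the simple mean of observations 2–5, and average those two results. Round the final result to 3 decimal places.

Sum over 1–4: 6314 + 21554 + 38428 + 35113 = 101409
Sum over 2–5: 21554 + 38428 + 35113 + 35852 = 130947
CMA at t=3 = (101409 + 130947) / (2·4) = 232356 / 8 = 29044.500

29044.500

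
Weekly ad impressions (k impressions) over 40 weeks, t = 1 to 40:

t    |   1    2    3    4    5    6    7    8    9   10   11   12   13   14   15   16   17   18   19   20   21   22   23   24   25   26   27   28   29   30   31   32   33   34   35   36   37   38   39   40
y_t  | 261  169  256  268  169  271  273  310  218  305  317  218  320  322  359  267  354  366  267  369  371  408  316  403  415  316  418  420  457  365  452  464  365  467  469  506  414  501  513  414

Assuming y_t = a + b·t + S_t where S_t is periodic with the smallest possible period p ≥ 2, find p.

First differences y_{t+1} − y_t: -92, 87, 12, -99, 102, 2, 37, -92, 87, 12, -99, 102, 2, 37, -92, 87, …
The difference pattern repeats every 7 terms and not for any smaller step, so p = 7.

7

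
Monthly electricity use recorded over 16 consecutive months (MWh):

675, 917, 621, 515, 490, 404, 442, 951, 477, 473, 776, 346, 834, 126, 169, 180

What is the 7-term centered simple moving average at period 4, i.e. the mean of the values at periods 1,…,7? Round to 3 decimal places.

Sum of periods 1–7: 675 + 917 + 621 + 515 + 490 + 404 + 442 = 4064
Divide by 7: 4064 / 7 = 580.571

580.571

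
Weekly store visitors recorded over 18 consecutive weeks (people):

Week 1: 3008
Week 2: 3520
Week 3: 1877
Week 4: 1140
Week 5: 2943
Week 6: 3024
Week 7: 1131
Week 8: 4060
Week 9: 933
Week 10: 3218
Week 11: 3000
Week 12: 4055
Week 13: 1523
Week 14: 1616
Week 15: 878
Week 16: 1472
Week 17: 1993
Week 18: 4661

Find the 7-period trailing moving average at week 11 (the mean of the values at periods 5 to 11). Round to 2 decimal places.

Sum of periods 5–11: 2943 + 3024 + 1131 + 4060 + 933 + 3218 + 3000 = 18309
Divide by 7: 18309 / 7 = 2615.57

2615.57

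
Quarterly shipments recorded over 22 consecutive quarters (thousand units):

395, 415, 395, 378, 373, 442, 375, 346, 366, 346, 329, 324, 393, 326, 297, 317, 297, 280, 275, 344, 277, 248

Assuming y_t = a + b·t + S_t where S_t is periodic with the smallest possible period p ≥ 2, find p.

7

First differences y_{t+1} − y_t: 20, -20, -17, -5, 69, -67, -29, 20, -20, -17, -5, 69, -67, -29, 20, -20, …
The difference pattern repeats every 7 terms and not for any smaller step, so p = 7.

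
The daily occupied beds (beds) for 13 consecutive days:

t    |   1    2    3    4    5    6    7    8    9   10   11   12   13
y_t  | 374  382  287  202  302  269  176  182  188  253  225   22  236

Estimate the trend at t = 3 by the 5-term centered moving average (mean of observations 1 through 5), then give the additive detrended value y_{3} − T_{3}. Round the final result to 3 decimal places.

Trend T_3 = (374 + 382 + 287 + 202 + 302) / 5 = 1547/5 = 309.40000
Detrended value: 287 − 309.40000 = -22.400

-22.400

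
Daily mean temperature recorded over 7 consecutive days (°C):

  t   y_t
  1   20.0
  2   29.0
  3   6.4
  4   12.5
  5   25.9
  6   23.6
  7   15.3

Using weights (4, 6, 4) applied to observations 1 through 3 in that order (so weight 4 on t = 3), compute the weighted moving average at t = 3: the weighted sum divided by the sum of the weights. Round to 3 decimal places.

Weighted sum: 4·20.0 + 6·29.0 + 4·6.4 = 80.0 + 174.0 + 25.6 = 279.6
Weight total: 4 + 6 + 4 = 14
WMA = 279.6 / 14 = 19.971

19.971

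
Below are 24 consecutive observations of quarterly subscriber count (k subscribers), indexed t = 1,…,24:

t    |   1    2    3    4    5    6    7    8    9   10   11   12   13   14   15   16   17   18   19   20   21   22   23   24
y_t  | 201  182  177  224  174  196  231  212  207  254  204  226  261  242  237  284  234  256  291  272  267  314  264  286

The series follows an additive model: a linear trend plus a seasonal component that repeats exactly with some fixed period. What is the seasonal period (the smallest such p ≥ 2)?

6

First differences y_{t+1} − y_t: -19, -5, 47, -50, 22, 35, -19, -5, 47, -50, 22, 35, -19, -5, …
The difference pattern repeats every 6 terms and not for any smaller step, so p = 6.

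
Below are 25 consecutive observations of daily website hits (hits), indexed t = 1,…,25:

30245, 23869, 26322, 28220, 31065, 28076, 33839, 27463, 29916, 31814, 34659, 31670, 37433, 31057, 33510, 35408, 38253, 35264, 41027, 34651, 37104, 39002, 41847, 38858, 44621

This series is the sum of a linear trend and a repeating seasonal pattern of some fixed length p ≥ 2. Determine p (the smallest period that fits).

6

First differences y_{t+1} − y_t: -6376, 2453, 1898, 2845, -2989, 5763, -6376, 2453, 1898, 2845, -2989, 5763, -6376, 2453, …
The difference pattern repeats every 6 terms and not for any smaller step, so p = 6.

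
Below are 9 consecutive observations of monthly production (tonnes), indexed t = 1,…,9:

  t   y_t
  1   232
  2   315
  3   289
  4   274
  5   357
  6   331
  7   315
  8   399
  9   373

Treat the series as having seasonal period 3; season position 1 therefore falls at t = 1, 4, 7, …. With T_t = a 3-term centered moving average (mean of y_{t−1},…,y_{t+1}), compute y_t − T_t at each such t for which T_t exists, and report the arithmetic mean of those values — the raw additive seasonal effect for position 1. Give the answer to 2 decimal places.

Season position 1 occurs at t = 4, 7 (where T_t is defined).
t=4: T_4 = 306.6667; y_4 − T_4 = 274 − 306.6667 = -32.6667
t=7: T_7 = 348.3333; y_7 − T_7 = 315 − 348.3333 = -33.3333
Mean deviation: (-32.6667 + -33.3333) / 2 = -33.00

-33.00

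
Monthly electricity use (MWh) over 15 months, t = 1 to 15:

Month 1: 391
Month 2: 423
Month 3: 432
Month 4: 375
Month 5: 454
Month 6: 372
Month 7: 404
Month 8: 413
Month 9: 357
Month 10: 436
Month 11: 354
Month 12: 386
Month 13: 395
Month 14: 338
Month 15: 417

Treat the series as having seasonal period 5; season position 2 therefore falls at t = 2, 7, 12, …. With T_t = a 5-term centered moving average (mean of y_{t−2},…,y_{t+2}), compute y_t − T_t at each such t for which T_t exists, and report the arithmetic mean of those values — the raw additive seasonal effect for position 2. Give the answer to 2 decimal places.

Season position 2 occurs at t = 7, 12 (where T_t is defined).
t=7: T_7 = 400.0000; y_7 − T_7 = 404 − 400.0000 = 4.0000
t=12: T_12 = 381.8000; y_12 − T_12 = 386 − 381.8000 = 4.2000
Mean deviation: (4.0000 + 4.2000) / 2 = 4.10

4.10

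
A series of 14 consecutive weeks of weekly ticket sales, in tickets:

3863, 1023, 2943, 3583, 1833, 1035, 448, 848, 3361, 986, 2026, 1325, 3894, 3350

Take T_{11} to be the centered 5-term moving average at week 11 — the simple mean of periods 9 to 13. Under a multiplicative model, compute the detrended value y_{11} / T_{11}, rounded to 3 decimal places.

Trend T_11 = (3361 + 986 + 2026 + 1325 + 3894) / 5 = 11592/5 = 2318.40000
Ratio to trend: 2026 / 2318.40000 = 0.874

0.874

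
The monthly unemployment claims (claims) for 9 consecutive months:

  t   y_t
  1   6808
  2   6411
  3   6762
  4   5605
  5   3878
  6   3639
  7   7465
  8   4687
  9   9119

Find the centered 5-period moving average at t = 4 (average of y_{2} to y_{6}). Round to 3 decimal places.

Sum of periods 2–6: 6411 + 6762 + 5605 + 3878 + 3639 = 26295
Divide by 5: 26295 / 5 = 5259.000

5259.000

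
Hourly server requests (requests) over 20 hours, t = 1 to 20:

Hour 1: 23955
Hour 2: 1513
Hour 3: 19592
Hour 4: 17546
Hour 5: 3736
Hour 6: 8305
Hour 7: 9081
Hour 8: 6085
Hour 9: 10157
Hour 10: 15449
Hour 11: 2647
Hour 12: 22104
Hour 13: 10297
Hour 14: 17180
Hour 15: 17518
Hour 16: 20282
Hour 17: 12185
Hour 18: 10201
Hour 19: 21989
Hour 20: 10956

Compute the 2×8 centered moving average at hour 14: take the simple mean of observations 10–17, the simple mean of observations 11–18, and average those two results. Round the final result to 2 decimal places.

14379.75

Sum over 10–17: 15449 + 2647 + 22104 + 10297 + 17180 + 17518 + 20282 + 12185 = 117662
Sum over 11–18: 2647 + 22104 + 10297 + 17180 + 17518 + 20282 + 12185 + 10201 = 112414
CMA at t=14 = (117662 + 112414) / (2·8) = 230076 / 16 = 14379.75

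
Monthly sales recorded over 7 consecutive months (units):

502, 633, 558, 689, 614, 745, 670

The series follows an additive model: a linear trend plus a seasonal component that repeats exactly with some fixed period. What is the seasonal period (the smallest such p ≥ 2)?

First differences y_{t+1} − y_t: 131, -75, 131, -75, 131, -75, …
The difference pattern repeats every 2 terms and not for any smaller step, so p = 2.

2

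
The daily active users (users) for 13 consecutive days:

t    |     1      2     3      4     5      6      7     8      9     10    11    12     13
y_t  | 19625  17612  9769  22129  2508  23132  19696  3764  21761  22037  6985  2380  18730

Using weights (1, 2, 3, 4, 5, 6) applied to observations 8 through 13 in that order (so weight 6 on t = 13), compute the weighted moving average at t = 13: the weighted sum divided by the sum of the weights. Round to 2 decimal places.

12648.43

Weighted sum: 1·3764 + 2·21761 + 3·22037 + 4·6985 + 5·2380 + 6·18730 = 3764 + 43522 + 66111 + 27940 + 11900 + 112380 = 265617
Weight total: 1 + 2 + 3 + 4 + 5 + 6 = 21
WMA = 265617 / 21 = 12648.43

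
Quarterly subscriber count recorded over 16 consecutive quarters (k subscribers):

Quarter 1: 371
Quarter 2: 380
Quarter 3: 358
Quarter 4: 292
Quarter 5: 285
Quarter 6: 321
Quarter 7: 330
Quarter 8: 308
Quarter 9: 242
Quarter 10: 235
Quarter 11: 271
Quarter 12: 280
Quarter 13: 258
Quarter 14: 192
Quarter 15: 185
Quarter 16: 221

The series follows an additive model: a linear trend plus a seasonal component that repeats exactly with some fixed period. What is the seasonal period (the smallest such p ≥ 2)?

5

First differences y_{t+1} − y_t: 9, -22, -66, -7, 36, 9, -22, -66, -7, 36, 9, -22, …
The difference pattern repeats every 5 terms and not for any smaller step, so p = 5.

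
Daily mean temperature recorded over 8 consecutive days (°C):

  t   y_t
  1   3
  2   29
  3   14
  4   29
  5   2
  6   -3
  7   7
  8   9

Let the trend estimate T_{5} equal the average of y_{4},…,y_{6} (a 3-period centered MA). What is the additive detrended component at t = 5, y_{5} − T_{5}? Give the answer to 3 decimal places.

-7.333

Trend T_5 = (29 + 2 + (-3)) / 3 = 28/3 = 9.33333
Detrended value: 2 − 9.33333 = -7.333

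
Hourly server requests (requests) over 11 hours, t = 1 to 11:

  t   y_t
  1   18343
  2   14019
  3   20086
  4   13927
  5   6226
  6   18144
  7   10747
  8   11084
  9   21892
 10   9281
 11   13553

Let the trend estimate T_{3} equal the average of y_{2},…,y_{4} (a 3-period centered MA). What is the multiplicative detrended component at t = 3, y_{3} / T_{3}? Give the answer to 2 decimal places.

1.25

Trend T_3 = (14019 + 20086 + 13927) / 3 = 48032/3 = 16010.6667
Ratio to trend: 20086 / 16010.6667 = 1.25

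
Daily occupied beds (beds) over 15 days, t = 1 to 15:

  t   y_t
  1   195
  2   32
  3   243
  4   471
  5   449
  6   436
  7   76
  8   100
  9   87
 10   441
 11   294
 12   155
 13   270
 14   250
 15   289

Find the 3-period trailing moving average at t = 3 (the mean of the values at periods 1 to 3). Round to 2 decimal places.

Sum of periods 1–3: 195 + 32 + 243 = 470
Divide by 3: 470 / 3 = 156.67

156.67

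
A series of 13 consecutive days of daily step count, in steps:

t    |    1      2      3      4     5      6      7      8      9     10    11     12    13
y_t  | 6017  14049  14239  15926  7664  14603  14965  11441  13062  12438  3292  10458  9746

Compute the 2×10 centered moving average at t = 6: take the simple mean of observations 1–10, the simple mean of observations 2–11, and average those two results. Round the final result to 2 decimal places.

12304.15

Sum over 1–10: 6017 + 14049 + 14239 + 15926 + 7664 + 14603 + 14965 + 11441 + 13062 + 12438 = 124404
Sum over 2–11: 14049 + 14239 + 15926 + 7664 + 14603 + 14965 + 11441 + 13062 + 12438 + 3292 = 121679
CMA at t=6 = (124404 + 121679) / (2·10) = 246083 / 20 = 12304.15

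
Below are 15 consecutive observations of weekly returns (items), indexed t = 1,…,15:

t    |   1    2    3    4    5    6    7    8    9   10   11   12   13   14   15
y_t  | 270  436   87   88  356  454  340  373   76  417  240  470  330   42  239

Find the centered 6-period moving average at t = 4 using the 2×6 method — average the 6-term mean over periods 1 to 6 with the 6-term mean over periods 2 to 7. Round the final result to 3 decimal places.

287.667

Sum over 1–6: 270 + 436 + 87 + 88 + 356 + 454 = 1691
Sum over 2–7: 436 + 87 + 88 + 356 + 454 + 340 = 1761
CMA at t=4 = (1691 + 1761) / (2·6) = 3452 / 12 = 287.667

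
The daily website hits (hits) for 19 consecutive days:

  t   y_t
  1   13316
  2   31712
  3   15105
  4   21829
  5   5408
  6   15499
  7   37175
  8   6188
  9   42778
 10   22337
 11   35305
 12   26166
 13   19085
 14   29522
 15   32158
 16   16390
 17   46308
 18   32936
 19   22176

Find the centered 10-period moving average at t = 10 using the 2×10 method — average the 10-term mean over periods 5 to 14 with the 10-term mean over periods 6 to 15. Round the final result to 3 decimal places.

25283.800

Sum over 5–14: 5408 + 15499 + 37175 + 6188 + 42778 + 22337 + 35305 + 26166 + 19085 + 29522 = 239463
Sum over 6–15: 15499 + 37175 + 6188 + 42778 + 22337 + 35305 + 26166 + 19085 + 29522 + 32158 = 266213
CMA at t=10 = (239463 + 266213) / (2·10) = 505676 / 20 = 25283.800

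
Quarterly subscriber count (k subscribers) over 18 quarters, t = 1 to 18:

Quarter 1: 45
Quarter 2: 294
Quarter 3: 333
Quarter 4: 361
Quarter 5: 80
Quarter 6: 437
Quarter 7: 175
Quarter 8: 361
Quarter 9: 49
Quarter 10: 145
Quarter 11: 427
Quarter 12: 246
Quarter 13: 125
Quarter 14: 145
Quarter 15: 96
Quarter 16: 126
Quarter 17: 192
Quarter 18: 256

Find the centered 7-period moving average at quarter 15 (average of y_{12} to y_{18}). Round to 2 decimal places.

Sum of periods 12–18: 246 + 125 + 145 + 96 + 126 + 192 + 256 = 1186
Divide by 7: 1186 / 7 = 169.43

169.43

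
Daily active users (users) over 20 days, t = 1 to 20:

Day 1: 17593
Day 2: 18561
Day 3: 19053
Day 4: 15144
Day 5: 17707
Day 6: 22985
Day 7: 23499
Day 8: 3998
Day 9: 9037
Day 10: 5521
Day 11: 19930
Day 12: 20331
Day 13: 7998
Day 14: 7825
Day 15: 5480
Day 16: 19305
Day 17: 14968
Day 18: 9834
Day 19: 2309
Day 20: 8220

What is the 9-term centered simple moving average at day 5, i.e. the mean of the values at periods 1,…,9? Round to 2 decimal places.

16397.44

Sum of periods 1–9: 17593 + 18561 + 19053 + 15144 + 17707 + 22985 + 23499 + 3998 + 9037 = 147577
Divide by 9: 147577 / 9 = 16397.44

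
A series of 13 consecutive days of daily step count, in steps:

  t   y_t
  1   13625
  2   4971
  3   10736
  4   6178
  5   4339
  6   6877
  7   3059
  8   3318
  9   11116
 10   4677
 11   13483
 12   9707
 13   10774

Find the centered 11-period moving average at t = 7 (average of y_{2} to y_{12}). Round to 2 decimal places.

Sum of periods 2–12: 4971 + 10736 + 6178 + 4339 + 6877 + 3059 + 3318 + 11116 + 4677 + 13483 + 9707 = 78461
Divide by 11: 78461 / 11 = 7132.82

7132.82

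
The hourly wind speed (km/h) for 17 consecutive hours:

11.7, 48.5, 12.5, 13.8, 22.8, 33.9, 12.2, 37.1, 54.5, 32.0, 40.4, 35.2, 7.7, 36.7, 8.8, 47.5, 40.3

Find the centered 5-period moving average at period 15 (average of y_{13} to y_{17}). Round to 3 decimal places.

Sum of periods 13–17: 7.7 + 36.7 + 8.8 + 47.5 + 40.3 = 141.0
Divide by 5: 141.0 / 5 = 28.200

28.200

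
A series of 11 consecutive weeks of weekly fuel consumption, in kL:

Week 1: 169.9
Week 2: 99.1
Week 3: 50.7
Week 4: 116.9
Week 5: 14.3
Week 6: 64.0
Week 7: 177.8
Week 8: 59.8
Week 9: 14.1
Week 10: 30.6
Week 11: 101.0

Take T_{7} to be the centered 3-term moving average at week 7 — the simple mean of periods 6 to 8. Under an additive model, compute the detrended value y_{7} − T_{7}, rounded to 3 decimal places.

Trend T_7 = (64.0 + 177.8 + 59.8) / 3 = 301.6/3 = 100.53333
Detrended value: 177.8 − 100.53333 = 77.267

77.267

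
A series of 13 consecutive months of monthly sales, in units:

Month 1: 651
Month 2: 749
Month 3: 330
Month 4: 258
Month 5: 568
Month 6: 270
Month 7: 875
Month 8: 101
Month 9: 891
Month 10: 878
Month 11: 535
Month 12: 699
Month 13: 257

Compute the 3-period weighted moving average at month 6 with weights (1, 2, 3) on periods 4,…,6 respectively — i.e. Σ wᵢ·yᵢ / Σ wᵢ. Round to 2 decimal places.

Weighted sum: 1·258 + 2·568 + 3·270 = 258 + 1136 + 810 = 2204
Weight total: 1 + 2 + 3 = 6
WMA = 2204 / 6 = 367.33

367.33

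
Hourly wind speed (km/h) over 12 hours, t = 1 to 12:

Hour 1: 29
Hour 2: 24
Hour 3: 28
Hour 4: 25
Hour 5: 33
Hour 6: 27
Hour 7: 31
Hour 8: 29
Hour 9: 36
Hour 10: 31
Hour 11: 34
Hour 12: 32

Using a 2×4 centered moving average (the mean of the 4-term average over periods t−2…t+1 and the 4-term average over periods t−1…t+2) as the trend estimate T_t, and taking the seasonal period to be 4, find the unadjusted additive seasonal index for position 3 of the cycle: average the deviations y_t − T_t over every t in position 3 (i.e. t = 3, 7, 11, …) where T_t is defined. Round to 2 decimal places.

0.81

Season position 3 occurs at t = 3, 7 (where T_t is defined).
t=3: T_3 = 27.0000; y_3 − T_3 = 28 − 27.0000 = 1.0000
t=7: T_7 = 30.3750; y_7 − T_7 = 31 − 30.3750 = 0.6250
Mean deviation: (1.0000 + 0.6250) / 2 = 0.81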